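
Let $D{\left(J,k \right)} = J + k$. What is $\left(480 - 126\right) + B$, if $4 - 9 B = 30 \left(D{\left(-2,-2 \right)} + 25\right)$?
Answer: $\frac{2560}{9} \approx 284.44$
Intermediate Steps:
$B = - \frac{626}{9}$ ($B = \frac{4}{9} - \frac{30 \left(\left(-2 - 2\right) + 25\right)}{9} = \frac{4}{9} - \frac{30 \left(-4 + 25\right)}{9} = \frac{4}{9} - \frac{30 \cdot 21}{9} = \frac{4}{9} - 70 = - \frac{626}{9} \approx -69.556$)
$\left(480 - 126\right) + B = \left(480 - 126\right) - \frac{626}{9} = 354 - \frac{626}{9} = \frac{2560}{9}$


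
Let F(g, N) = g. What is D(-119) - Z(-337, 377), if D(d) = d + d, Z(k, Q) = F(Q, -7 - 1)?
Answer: -615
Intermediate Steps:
Z(k, Q) = Q
D(d) = 2*d
D(-119) - Z(-337, 377) = 2*(-119) - 1*377 = -238 - 377 = -615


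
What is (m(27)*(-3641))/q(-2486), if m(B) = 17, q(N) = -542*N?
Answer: -5627/122492 ≈ -0.045938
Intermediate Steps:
(m(27)*(-3641))/q(-2486) = (17*(-3641))/((-542*(-2486))) = -61897/1347412 = -61897*1/1347412 = -5627/122492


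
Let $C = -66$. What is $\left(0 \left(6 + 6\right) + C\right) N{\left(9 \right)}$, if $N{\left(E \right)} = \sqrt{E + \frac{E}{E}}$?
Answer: $- 66 \sqrt{10} \approx -208.71$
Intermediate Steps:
$N{\left(E \right)} = \sqrt{1 + E}$ ($N{\left(E \right)} = \sqrt{E + 1} = \sqrt{1 + E}$)
$\left(0 \left(6 + 6\right) + C\right) N{\left(9 \right)} = \left(0 \left(6 + 6\right) - 66\right) \sqrt{1 + 9} = \left(0 \cdot 12 - 66\right) \sqrt{10} = \left(0 - 66\right) \sqrt{10} = - 66 \sqrt{10}$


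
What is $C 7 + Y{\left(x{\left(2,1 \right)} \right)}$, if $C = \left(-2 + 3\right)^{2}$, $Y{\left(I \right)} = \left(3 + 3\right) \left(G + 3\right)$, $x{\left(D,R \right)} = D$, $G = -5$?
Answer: $-5$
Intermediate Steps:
$Y{\left(I \right)} = -12$ ($Y{\left(I \right)} = \left(3 + 3\right) \left(-5 + 3\right) = 6 \left(-2\right) = -12$)
$C = 1$ ($C = 1^{2} = 1$)
$C 7 + Y{\left(x{\left(2,1 \right)} \right)} = 1 \cdot 7 - 12 = 7 - 12 = -5$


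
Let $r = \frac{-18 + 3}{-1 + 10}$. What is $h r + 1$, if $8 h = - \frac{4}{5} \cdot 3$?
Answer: $\frac{3}{2} \approx 1.5$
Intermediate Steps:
$h = - \frac{3}{10}$ ($h = \frac{- \frac{4}{5} \cdot 3}{8} = \frac{\left(-1\right) \frac{4}{5} \cdot 3}{8} = \frac{\left(- \frac{4}{5}\right) 3}{8} = \frac{1}{8} \left(- \frac{12}{5}\right) = - \frac{3}{10} \approx -0.3$)
$r = - \frac{5}{3}$ ($r = - \frac{15}{9} = \left(-15\right) \frac{1}{9} = - \frac{5}{3} \approx -1.6667$)
$h r + 1 = \left(- \frac{3}{10}\right) \left(- \frac{5}{3}\right) + 1 = \frac{1}{2} + 1 = \frac{3}{2}$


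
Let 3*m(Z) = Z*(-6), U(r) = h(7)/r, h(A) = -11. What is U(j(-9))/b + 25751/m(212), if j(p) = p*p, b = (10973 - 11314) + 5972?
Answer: -11745319025/193391064 ≈ -60.734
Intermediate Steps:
b = 5631 (b = -341 + 5972 = 5631)
j(p) = p**2
U(r) = -11/r
m(Z) = -2*Z (m(Z) = (Z*(-6))/3 = (-6*Z)/3 = -2*Z)
U(j(-9))/b + 25751/m(212) = -11/((-9)**2)/5631 + 25751/((-2*212)) = -11/81*(1/5631) + 25751/(-424) = -11*1/81*(1/5631) + 25751*(-1/424) = -11/81*1/5631 - 25751/424 = -11/456111 - 25751/424 = -11745319025/193391064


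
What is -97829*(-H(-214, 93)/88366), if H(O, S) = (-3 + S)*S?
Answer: 409414365/44183 ≈ 9266.3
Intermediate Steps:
H(O, S) = S*(-3 + S)
-97829*(-H(-214, 93)/88366) = -97829/((-88366*1/(93*(-3 + 93)))) = -97829/((-88366/(93*90))) = -97829/((-88366/8370)) = -97829/((-88366*1/8370)) = -97829/(-44183/4185) = -97829*(-4185/44183) = 409414365/44183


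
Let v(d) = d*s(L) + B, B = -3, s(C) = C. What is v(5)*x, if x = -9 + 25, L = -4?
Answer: -368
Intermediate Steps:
v(d) = -3 - 4*d (v(d) = d*(-4) - 3 = -4*d - 3 = -3 - 4*d)
x = 16
v(5)*x = (-3 - 4*5)*16 = (-3 - 20)*16 = -23*16 = -368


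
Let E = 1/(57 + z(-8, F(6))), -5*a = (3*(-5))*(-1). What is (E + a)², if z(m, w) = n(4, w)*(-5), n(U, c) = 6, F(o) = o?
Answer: 6400/729 ≈ 8.7791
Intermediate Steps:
z(m, w) = -30 (z(m, w) = 6*(-5) = -30)
a = -3 (a = -3*(-5)*(-1)/5 = -(-3)*(-1) = -⅕*15 = -3)
E = 1/27 (E = 1/(57 - 30) = 1/27 ≈ 0.037037)
(E + a)² = (1/27 - 3)² = (-80/27)² = 6400/729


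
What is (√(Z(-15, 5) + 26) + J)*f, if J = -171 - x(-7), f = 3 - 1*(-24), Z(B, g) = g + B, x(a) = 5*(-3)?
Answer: -4104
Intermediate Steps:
x(a) = -15
Z(B, g) = B + g
f = 27 (f = 3 + 24 = 27)
J = -156 (J = -171 - 1*(-15) = -171 + 15 = -156)
(√(Z(-15, 5) + 26) + J)*f = (√((-15 + 5) + 26) - 156)*27 = (√(-10 + 26) - 156)*27 = (√16 - 156)*27 = (4 - 156)*27 = -152*27 = -4104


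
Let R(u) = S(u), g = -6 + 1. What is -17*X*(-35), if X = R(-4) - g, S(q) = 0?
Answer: 2975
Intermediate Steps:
g = -5
R(u) = 0
X = 5 (X = 0 - 1*(-5) = 0 + 5 = 5)
-17*X*(-35) = -17*5*(-35) = -85*(-35) = 2975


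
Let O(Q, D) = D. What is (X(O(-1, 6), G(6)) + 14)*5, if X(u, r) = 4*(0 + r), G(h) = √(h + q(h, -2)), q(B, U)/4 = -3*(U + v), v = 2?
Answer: 70 + 20*√6 ≈ 118.99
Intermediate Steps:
q(B, U) = -24 - 12*U (q(B, U) = 4*(-3*(U + 2)) = 4*(-3*(2 + U)) = 4*(-6 - 3*U) = -24 - 12*U)
G(h) = √h (G(h) = √(h + (-24 - 12*(-2))) = √(h + (-24 + 24)) = √(h + 0) = √h)
X(u, r) = 4*r
(X(O(-1, 6), G(6)) + 14)*5 = (4*√6 + 14)*5 = (14 + 4*√6)*5 = 70 + 20*√6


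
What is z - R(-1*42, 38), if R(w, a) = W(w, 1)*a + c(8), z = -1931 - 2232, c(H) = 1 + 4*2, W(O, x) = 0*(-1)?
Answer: -4172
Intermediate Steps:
W(O, x) = 0
c(H) = 9 (c(H) = 1 + 8 = 9)
z = -4163
R(w, a) = 9 (R(w, a) = 0*a + 9 = 0 + 9 = 9)
z - R(-1*42, 38) = -4163 - 1*9 = -4163 - 9 = -4172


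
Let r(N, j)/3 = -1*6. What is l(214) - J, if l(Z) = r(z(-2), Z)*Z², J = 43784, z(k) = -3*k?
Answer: -868112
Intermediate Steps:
r(N, j) = -18 (r(N, j) = 3*(-1*6) = 3*(-6) = -18)
l(Z) = -18*Z²
l(214) - J = -18*214² - 1*43784 = -18*45796 - 43784 = -824328 - 43784 = -868112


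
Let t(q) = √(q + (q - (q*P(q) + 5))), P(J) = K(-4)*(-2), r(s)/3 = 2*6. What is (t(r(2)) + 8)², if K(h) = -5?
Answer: (8 + I*√293)² ≈ -229.0 + 273.88*I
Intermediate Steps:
r(s) = 36 (r(s) = 3*(2*6) = 3*12 = 36)
P(J) = 10 (P(J) = -5*(-2) = 10)
t(q) = √(-5 - 8*q) (t(q) = √(q + (q - (q*10 + 5))) = √(q + (q - (10*q + 5))) = √(q + (q - (5 + 10*q))) = √(q + (q + (-5 - 10*q))) = √(q + (-5 - 9*q)) = √(-5 - 8*q))
(t(r(2)) + 8)² = (√(-5 - 8*36) + 8)² = (√(-5 - 288) + 8)² = (√(-293) + 8)² = (I*√293 + 8)² = (8 + I*√293)²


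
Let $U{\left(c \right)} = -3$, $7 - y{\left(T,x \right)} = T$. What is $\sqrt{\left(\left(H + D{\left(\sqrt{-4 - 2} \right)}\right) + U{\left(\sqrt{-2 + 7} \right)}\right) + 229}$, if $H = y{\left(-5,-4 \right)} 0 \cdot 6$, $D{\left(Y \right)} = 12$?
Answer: $\sqrt{238} \approx 15.427$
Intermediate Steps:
$y{\left(T,x \right)} = 7 - T$
$H = 0$ ($H = \left(7 - -5\right) 0 \cdot 6 = \left(7 + 5\right) 0 \cdot 6 = 12 \cdot 0 \cdot 6 = 0 \cdot 6 = 0$)
$\sqrt{\left(\left(H + D{\left(\sqrt{-4 - 2} \right)}\right) + U{\left(\sqrt{-2 + 7} \right)}\right) + 229} = \sqrt{\left(\left(0 + 12\right) - 3\right) + 229} = \sqrt{\left(12 - 3\right) + 229} = \sqrt{9 + 229} = \sqrt{238}$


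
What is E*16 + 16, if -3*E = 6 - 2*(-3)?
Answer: -48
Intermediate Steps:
E = -4 (E = -(6 - 2*(-3))/3 = -(6 + 6)/3 = -1/3*12 = -4)
E*16 + 16 = -4*16 + 16 = -64 + 16 = -48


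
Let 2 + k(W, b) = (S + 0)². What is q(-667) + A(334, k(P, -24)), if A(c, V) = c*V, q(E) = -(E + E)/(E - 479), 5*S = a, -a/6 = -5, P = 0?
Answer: 6506321/573 ≈ 11355.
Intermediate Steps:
a = 30 (a = -6*(-5) = 30)
S = 6 (S = (⅕)*30 = 6)
k(W, b) = 34 (k(W, b) = -2 + (6 + 0)² = -2 + 6² = -2 + 36 = 34)
q(E) = -2*E/(-479 + E)
A(c, V) = V*c
q(-667) + A(334, k(P, -24)) = -2*(-667)/(-479 - 667) + 34*334 = -2*(-667)/(-1146) + 11356 = -2*(-667)*(-1/1146) + 11356 = -667/573 + 11356 = 6506321/573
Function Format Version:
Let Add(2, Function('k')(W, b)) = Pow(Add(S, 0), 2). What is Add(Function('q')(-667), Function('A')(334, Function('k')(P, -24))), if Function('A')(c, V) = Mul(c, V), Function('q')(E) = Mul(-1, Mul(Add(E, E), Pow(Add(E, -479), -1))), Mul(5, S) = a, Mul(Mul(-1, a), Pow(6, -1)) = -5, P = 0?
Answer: Rational(6506321, 573) ≈ 11355.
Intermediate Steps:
a = 30 (a = Mul(-6, -5) = 30)
S = 6 (S = Mul(Rational(1, 5), 30) = 6)
Function('k')(W, b) = 34 (Function('k')(W, b) = Add(-2, Pow(Add(6, 0), 2)) = Add(-2, Pow(6, 2)) = Add(-2, 36) = 34)
Function('q')(E) = Mul(-2, E, Pow(Add(-479, E), -1)) (Function('q')(E) = Mul(-1, Mul(Mul(2, E), Pow(Add(-479, E), -1))) = Mul(-1, Mul(2, E, Pow(Add(-479, E), -1))) = Mul(-2, E, Pow(Add(-479, E), -1)))
Function('A')(c, V) = Mul(V, c)
Add(Function('q')(-667), Function('A')(334, Function('k')(P, -24))) = Add(Mul(-2, -667, Pow(Add(-479, -667), -1)), Mul(34, 334)) = Add(Mul(-2, -667, Pow(-1146, -1)), 11356) = Add(Mul(-2, -667, Rational(-1, 1146)), 11356) = Add(Rational(-667, 573), 11356) = Rational(6506321, 573)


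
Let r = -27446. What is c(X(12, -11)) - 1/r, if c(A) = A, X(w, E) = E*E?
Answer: 3320967/27446 ≈ 121.00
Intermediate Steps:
X(w, E) = E²
c(X(12, -11)) - 1/r = (-11)² - 1/(-27446) = 121 - 1*(-1/27446) = 121 + 1/27446 = 3320967/27446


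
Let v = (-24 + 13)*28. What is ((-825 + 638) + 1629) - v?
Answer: 1750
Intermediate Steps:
v = -308 (v = -11*28 = -308)
((-825 + 638) + 1629) - v = ((-825 + 638) + 1629) - 1*(-308) = (-187 + 1629) + 308 = 1442 + 308 = 1750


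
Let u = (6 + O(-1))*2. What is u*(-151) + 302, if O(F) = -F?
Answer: -1812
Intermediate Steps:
u = 14 (u = (6 - 1*(-1))*2 = (6 + 1)*2 = 7*2 = 14)
u*(-151) + 302 = 14*(-151) + 302 = -2114 + 302 = -1812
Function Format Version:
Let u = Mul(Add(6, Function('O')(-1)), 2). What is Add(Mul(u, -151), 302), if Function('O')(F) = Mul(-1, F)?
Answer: -1812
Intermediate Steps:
u = 14 (u = Mul(Add(6, Mul(-1, -1)), 2) = Mul(Add(6, 1), 2) = Mul(7, 2) = 14)
Add(Mul(u, -151), 302) = Add(Mul(14, -151), 302) = Add(-2114, 302) = -1812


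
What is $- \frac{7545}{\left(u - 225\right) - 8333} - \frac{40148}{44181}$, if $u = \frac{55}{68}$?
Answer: $- \frac{231391904}{8569479303} \approx -0.027002$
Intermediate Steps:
$u = \frac{55}{68}$ ($u = 55 \cdot \frac{1}{68} = \frac{55}{68} \approx 0.80882$)
$- \frac{7545}{\left(u - 225\right) - 8333} - \frac{40148}{44181} = - \frac{7545}{\left(\frac{55}{68} - 225\right) - 8333} - \frac{40148}{44181} = - \frac{7545}{- \frac{15245}{68} - 8333} - \frac{40148}{44181} = - \frac{7545}{- \frac{581889}{68}} - \frac{40148}{44181} = \left(-7545\right) \left(- \frac{68}{581889}\right) - \frac{40148}{44181} = \frac{171020}{193963} - \frac{40148}{44181} = - \frac{231391904}{8569479303}$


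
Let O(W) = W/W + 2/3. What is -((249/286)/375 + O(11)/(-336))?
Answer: 47543/18018000 ≈ 0.0026386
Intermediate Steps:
O(W) = 5/3 (O(W) = 1 + 2*(⅓) = 1 + ⅔ = 5/3)
-((249/286)/375 + O(11)/(-336)) = -((249/286)/375 + (5/3)/(-336)) = -((249*(1/286))*(1/375) + (5/3)*(-1/336)) = -((249/286)*(1/375) - 5/1008) = -(83/35750 - 5/1008) = -1*(-47543/18018000) = 47543/18018000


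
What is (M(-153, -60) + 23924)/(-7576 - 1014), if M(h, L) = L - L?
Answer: -11962/4295 ≈ -2.7851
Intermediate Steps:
M(h, L) = 0
(M(-153, -60) + 23924)/(-7576 - 1014) = (0 + 23924)/(-7576 - 1014) = 23924/(-8590) = 23924*(-1/8590) = -11962/4295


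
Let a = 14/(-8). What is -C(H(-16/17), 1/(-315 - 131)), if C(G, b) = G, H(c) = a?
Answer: 7/4 ≈ 1.7500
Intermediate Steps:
a = -7/4 (a = 14*(-⅛) = -7/4 ≈ -1.7500)
H(c) = -7/4
-C(H(-16/17), 1/(-315 - 131)) = -1*(-7/4) = 7/4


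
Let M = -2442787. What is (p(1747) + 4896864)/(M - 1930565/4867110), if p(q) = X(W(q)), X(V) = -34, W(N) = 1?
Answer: -4766682052260/2377862993227 ≈ -2.0046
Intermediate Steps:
p(q) = -34
(p(1747) + 4896864)/(M - 1930565/4867110) = (-34 + 4896864)/(-2442787 - 1930565/4867110) = 4896830/(-2442787 - 1930565*1/4867110) = 4896830/(-2442787 - 386113/973422) = 4896830/(-2377862993227/973422) = 4896830*(-973422/2377862993227) = -4766682052260/2377862993227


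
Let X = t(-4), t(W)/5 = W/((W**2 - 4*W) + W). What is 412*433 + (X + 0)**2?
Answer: 8741429/49 ≈ 1.7840e+5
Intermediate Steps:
t(W) = 5*W/(W**2 - 3*W) (t(W) = 5*(W/((W**2 - 4*W) + W)) = 5*(W/(W**2 - 3*W)) = 5*W/(W**2 - 3*W))
X = -5/7 (X = 5/(-3 - 4) = 5/(-7) = 5*(-1/7) = -5/7 ≈ -0.71429)
412*433 + (X + 0)**2 = 412*433 + (-5/7 + 0)**2 = 178396 + (-5/7)**2 = 178396 + 25/49 = 8741429/49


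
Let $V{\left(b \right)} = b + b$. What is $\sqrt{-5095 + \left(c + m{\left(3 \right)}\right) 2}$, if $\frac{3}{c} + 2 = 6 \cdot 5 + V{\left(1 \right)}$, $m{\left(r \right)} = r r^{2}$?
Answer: $\frac{2 i \sqrt{31505}}{5} \approx 70.999 i$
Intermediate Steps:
$V{\left(b \right)} = 2 b$
$m{\left(r \right)} = r^{3}$
$c = \frac{1}{10}$ ($c = \frac{3}{-2 + \left(6 \cdot 5 + 2 \cdot 1\right)} = \frac{3}{-2 + \left(30 + 2\right)} = \frac{3}{-2 + 32} = \frac{3}{30} = 3 \cdot \frac{1}{30} = \frac{1}{10} \approx 0.1$)
$\sqrt{-5095 + \left(c + m{\left(3 \right)}\right) 2} = \sqrt{-5095 + \left(\frac{1}{10} + 3^{3}\right) 2} = \sqrt{-5095 + \left(\frac{1}{10} + 27\right) 2} = \sqrt{-5095 + \frac{271}{10} \cdot 2} = \sqrt{-5095 + \frac{271}{5}} = \sqrt{- \frac{25204}{5}} = \frac{2 i \sqrt{31505}}{5}$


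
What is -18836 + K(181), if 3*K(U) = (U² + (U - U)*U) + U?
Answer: -23566/3 ≈ -7855.3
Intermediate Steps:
K(U) = U/3 + U²/3 (K(U) = ((U² + (U - U)*U) + U)/3 = ((U² + 0*U) + U)/3 = ((U² + 0) + U)/3 = (U² + U)/3 = (U + U²)/3 = U/3 + U²/3)
-18836 + K(181) = -18836 + (⅓)*181*(1 + 181) = -18836 + (⅓)*181*182 = -18836 + 32942/3 = -23566/3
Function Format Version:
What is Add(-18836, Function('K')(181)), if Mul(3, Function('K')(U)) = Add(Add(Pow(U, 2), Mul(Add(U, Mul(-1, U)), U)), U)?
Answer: Rational(-23566, 3) ≈ -7855.3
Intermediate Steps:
Function('K')(U) = Add(Mul(Rational(1, 3), U), Mul(Rational(1, 3), Pow(U, 2))) (Function('K')(U) = Mul(Rational(1, 3), Add(Add(Pow(U, 2), Mul(Add(U, Mul(-1, U)), U)), U)) = Mul(Rational(1, 3), Add(Add(Pow(U, 2), Mul(0, U)), U)) = Mul(Rational(1, 3), Add(Add(Pow(U, 2), 0), U)) = Mul(Rational(1, 3), Add(Pow(U, 2), U)) = Mul(Rational(1, 3), Add(U, Pow(U, 2))) = Add(Mul(Rational(1, 3), U), Mul(Rational(1, 3), Pow(U, 2))))
Add(-18836, Function('K')(181)) = Add(-18836, Mul(Rational(1, 3), 181, Add(1, 181))) = Add(-18836, Mul(Rational(1, 3), 181, 182)) = Add(-18836, Rational(32942, 3)) = Rational(-23566, 3)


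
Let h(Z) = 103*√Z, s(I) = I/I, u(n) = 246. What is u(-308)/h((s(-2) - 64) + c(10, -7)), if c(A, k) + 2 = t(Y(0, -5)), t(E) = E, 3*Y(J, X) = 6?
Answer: -82*I*√7/721 ≈ -0.3009*I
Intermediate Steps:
Y(J, X) = 2 (Y(J, X) = (⅓)*6 = 2)
c(A, k) = 0 (c(A, k) = -2 + 2 = 0)
s(I) = 1
u(-308)/h((s(-2) - 64) + c(10, -7)) = 246/((103*√((1 - 64) + 0))) = 246/((103*√(-63 + 0))) = 246/((103*√(-63))) = 246/((103*(3*I*√7))) = 246/((309*I*√7)) = 246*(-I*√7/2163) = -82*I*√7/721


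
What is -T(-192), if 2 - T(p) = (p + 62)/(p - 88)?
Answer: -43/28 ≈ -1.5357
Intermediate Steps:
T(p) = 2 - (62 + p)/(-88 + p) (T(p) = 2 - (p + 62)/(p - 88) = 2 - (62 + p)/(-88 + p))
-T(-192) = -(-238 - 192)/(-88 - 192) = -(-430)/(-280) = -(-1)*(-430)/280 = -1*43/28 = -43/28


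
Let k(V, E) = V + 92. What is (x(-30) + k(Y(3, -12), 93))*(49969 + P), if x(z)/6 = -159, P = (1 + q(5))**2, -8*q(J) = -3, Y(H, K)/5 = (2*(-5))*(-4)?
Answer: -1058583347/32 ≈ -3.3081e+7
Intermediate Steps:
Y(H, K) = 200 (Y(H, K) = 5*((2*(-5))*(-4)) = 5*(-10*(-4)) = 5*40 = 200)
k(V, E) = 92 + V
q(J) = 3/8 (q(J) = -1/8*(-3) = 3/8)
P = 121/64 (P = (1 + 3/8)**2 = (11/8)**2 = 121/64 ≈ 1.8906)
x(z) = -954 (x(z) = 6*(-159) = -954)
(x(-30) + k(Y(3, -12), 93))*(49969 + P) = (-954 + (92 + 200))*(49969 + 121/64) = (-954 + 292)*(3198137/64) = -662*3198137/64 = -1058583347/32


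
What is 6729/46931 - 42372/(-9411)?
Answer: 683962317/147222547 ≈ 4.6458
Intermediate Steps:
6729/46931 - 42372/(-9411) = 6729*(1/46931) - 42372*(-1/9411) = 6729/46931 + 14124/3137 = 683962317/147222547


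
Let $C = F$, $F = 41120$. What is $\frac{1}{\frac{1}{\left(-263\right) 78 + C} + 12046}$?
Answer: $\frac{20606}{248219877} \approx 8.3015 \cdot 10^{-5}$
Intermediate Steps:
$C = 41120$
$\frac{1}{\frac{1}{\left(-263\right) 78 + C} + 12046} = \frac{1}{\frac{1}{\left(-263\right) 78 + 41120} + 12046} = \frac{1}{\frac{1}{-20514 + 41120} + 12046} = \frac{1}{\frac{1}{20606} + 12046} = \frac{1}{\frac{248219877}{20606}} = \frac{20606}{248219877}$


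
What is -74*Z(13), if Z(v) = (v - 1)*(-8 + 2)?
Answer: 5328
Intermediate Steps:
Z(v) = 6 - 6*v (Z(v) = (-1 + v)*(-6) = 6 - 6*v)
-74*Z(13) = -74*(6 - 6*13) = -74*(6 - 78) = -74*(-72) = 5328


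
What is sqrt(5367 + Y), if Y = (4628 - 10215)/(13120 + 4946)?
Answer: sqrt(1751582435910)/18066 ≈ 73.258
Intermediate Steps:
Y = -5587/18066 ≈ -0.30926
sqrt(5367 + Y) = sqrt(5367 - 5587/18066) = sqrt(96954635/18066) = sqrt(1751582435910)/18066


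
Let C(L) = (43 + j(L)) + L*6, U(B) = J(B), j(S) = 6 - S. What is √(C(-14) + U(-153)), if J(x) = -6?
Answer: 3*I*√3 ≈ 5.1962*I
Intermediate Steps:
U(B) = -6
C(L) = 49 + 5*L (C(L) = (43 + (6 - L)) + L*6 = (49 - L) + 6*L = 49 + 5*L)
√(C(-14) + U(-153)) = √((49 + 5*(-14)) - 6) = √((49 - 70) - 6) = √(-21 - 6) = √(-27) = 3*I*√3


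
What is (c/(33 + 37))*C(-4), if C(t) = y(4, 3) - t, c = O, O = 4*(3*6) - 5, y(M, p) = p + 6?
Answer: 871/70 ≈ 12.443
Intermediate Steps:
y(M, p) = 6 + p
O = 67 (O = 4*18 - 5 = 72 - 5 = 67)
c = 67
C(t) = 9 - t (C(t) = (6 + 3) - t = 9 - t)
(c/(33 + 37))*C(-4) = (67/(33 + 37))*(9 - 1*(-4)) = (67/70)*(9 + 4) = (67*(1/70))*13 = (67/70)*13 = 871/70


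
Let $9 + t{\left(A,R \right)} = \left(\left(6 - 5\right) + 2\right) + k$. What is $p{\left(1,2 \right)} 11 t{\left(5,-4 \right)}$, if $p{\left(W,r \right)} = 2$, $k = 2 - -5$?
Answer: $22$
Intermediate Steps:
$k = 7$ ($k = 2 + 5 = 7$)
$t{\left(A,R \right)} = 1$ ($t{\left(A,R \right)} = -9 + \left(\left(\left(6 - 5\right) + 2\right) + 7\right) = -9 + \left(\left(1 + 2\right) + 7\right) = -9 + \left(3 + 7\right) = -9 + 10 = 1$)
$p{\left(1,2 \right)} 11 t{\left(5,-4 \right)} = 2 \cdot 11 \cdot 1 = 22 \cdot 1 = 22$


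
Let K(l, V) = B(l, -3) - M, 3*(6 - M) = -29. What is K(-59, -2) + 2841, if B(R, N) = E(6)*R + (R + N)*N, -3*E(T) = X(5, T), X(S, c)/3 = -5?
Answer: 8149/3 ≈ 2716.3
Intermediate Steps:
M = 47/3 (M = 6 - ⅓*(-29) = 6 + 29/3 = 47/3 ≈ 15.667)
X(S, c) = -15 (X(S, c) = 3*(-5) = -15)
E(T) = 5 (E(T) = -⅓*(-15) = 5)
B(R, N) = 5*R + N*(N + R) (B(R, N) = 5*R + (R + N)*N = 5*R + (N + R)*N = 5*R + N*(N + R))
K(l, V) = -20/3 + 2*l (K(l, V) = ((-3)² + 5*l - 3*l) - 1*47/3 = (9 + 5*l - 3*l) - 47/3 = (9 + 2*l) - 47/3 = -20/3 + 2*l)
K(-59, -2) + 2841 = (-20/3 + 2*(-59)) + 2841 = (-20/3 - 118) + 2841 = -374/3 + 2841 = 8149/3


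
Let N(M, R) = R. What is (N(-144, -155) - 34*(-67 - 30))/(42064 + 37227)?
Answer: 3143/79291 ≈ 0.039639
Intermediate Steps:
(N(-144, -155) - 34*(-67 - 30))/(42064 + 37227) = (-155 - 34*(-67 - 30))/(42064 + 37227) = (-155 - 34*(-97))/79291 = (-155 + 3298)*(1/79291) = 3143*(1/79291) = 3143/79291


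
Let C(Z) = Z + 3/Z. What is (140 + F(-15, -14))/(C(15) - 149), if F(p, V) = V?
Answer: -210/223 ≈ -0.94170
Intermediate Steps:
(140 + F(-15, -14))/(C(15) - 149) = (140 - 14)/((15 + 3/15) - 149) = 126/((15 + 3*(1/15)) - 149) = 126/((15 + 1/5) - 149) = 126/(76/5 - 149) = 126/(-669/5) = 126*(-5/669) = -210/223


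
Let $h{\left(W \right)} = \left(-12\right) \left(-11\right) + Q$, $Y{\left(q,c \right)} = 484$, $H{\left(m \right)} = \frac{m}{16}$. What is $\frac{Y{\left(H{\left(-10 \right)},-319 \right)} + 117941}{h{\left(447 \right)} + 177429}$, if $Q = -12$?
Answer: $\frac{39475}{59183} \approx 0.667$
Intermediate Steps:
$H{\left(m \right)} = \frac{m}{16}$ ($H{\left(m \right)} = m \frac{1}{16} = \frac{m}{16}$)
$h{\left(W \right)} = 120$ ($h{\left(W \right)} = \left(-12\right) \left(-11\right) - 12 = 132 - 12 = 120$)
$\frac{Y{\left(H{\left(-10 \right)},-319 \right)} + 117941}{h{\left(447 \right)} + 177429} = \frac{484 + 117941}{120 + 177429} = \frac{118425}{177549} = 118425 \cdot \frac{1}{177549} = \frac{39475}{59183}$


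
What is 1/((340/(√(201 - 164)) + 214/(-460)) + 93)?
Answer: 181118330/10644505293 - 17986000*√37/10644505293 ≈ 0.0067372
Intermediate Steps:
1/((340/(√(201 - 164)) + 214/(-460)) + 93) = 1/((340/(√37) + 214*(-1/460)) + 93) = 1/((340*(√37/37) - 107/230) + 93) = 1/((340*√37/37 - 107/230) + 93) = 1/((-107/230 + 340*√37/37) + 93) = 1/(21283/230 + 340*√37/37)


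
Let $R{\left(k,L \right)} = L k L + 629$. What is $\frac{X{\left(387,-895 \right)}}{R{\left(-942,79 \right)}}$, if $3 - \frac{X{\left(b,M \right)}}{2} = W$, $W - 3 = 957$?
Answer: $\frac{1914}{5878393} \approx 0.0003256$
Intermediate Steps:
$W = 960$ ($W = 3 + 957 = 960$)
$X{\left(b,M \right)} = -1914$ ($X{\left(b,M \right)} = 6 - 1920 = -1914$)
$R{\left(k,L \right)} = 629 + k L^{2}$ ($R{\left(k,L \right)} = k L^{2} + 629 = 629 + k L^{2}$)
$\frac{X{\left(387,-895 \right)}}{R{\left(-942,79 \right)}} = - \frac{1914}{629 - 942 \cdot 79^{2}} = - \frac{1914}{629 - 5879022} = - \frac{1914}{-5878393} = \left(-1914\right) \left(- \frac{1}{5878393}\right) = \frac{1914}{5878393}$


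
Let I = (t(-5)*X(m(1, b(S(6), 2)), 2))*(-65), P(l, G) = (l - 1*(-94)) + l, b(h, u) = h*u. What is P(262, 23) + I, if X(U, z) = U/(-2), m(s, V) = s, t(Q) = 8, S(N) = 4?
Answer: 878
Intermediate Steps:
X(U, z) = -U/2 (X(U, z) = U*(-½) = -U/2)
P(l, G) = 94 + 2*l (P(l, G) = (l + 94) + l = (94 + l) + l = 94 + 2*l)
I = 260 (I = (8*(-½*1))*(-65) = (8*(-½))*(-65) = -4*(-65) = 260)
P(262, 23) + I = (94 + 2*262) + 260 = (94 + 524) + 260 = 618 + 260 = 878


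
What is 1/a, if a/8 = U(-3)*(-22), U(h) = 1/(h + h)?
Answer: 3/88 ≈ 0.034091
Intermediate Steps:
U(h) = 1/(2*h)
a = 88/3 (a = 8*(((½)/(-3))*(-22)) = 8*(((½)*(-⅓))*(-22)) = 8*(-⅙*(-22)) = 8*(11/3) = 88/3 ≈ 29.333)
1/a = 1/(88/3) = 3/88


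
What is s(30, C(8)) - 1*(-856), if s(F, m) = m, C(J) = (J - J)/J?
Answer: 856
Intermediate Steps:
C(J) = 0 (C(J) = 0/J = 0)
s(30, C(8)) - 1*(-856) = 0 - 1*(-856) = 0 + 856 = 856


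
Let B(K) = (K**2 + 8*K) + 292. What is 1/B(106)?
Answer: 1/12376 ≈ 8.0802e-5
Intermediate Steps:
B(K) = 292 + K**2 + 8*K
1/B(106) = 1/(292 + 106**2 + 8*106) = 1/(292 + 11236 + 848) = 1/12376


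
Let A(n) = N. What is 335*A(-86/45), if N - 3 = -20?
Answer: -5695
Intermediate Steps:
N = -17 (N = 3 - 20 = -17)
A(n) = -17
335*A(-86/45) = 335*(-17) = -5695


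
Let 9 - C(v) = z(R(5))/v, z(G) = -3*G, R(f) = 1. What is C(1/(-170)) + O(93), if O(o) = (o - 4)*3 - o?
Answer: -327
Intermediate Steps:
C(v) = 9 + 3/v (C(v) = 9 - (-3*1)/v = 9 - (-3)/v = 9 + 3/v)
O(o) = -12 + 2*o (O(o) = (-4 + o)*3 - o = (-12 + 3*o) - o = -12 + 2*o)
C(1/(-170)) + O(93) = (9 + 3/((1/(-170)))) + (-12 + 2*93) = (9 + 3/((1*(-1/170)))) + (-12 + 186) = (9 + 3/(-1/170)) + 174 = (9 + 3*(-170)) + 174 = (9 - 510) + 174 = -501 + 174 = -327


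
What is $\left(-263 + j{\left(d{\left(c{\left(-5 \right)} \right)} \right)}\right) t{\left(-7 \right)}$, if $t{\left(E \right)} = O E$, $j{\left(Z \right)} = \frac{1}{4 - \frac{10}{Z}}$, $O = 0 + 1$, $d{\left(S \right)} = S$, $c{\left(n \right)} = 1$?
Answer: $\frac{11053}{6} \approx 1842.2$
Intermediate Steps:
$O = 1$
$t{\left(E \right)} = E$ ($t{\left(E \right)} = 1 E = E$)
$\left(-263 + j{\left(d{\left(c{\left(-5 \right)} \right)} \right)}\right) t{\left(-7 \right)} = \left(-263 + \frac{1}{2} \cdot 1 \frac{1}{-5 + 2 \cdot 1}\right) \left(-7\right) = \left(-263 + \frac{1}{2} \cdot 1 \frac{1}{-5 + 2}\right) \left(-7\right) = \left(-263 + \frac{1}{2} \cdot 1 \frac{1}{-3}\right) \left(-7\right) = \left(-263 + \frac{1}{2} \cdot 1 \left(- \frac{1}{3}\right)\right) \left(-7\right) = \left(-263 - \frac{1}{6}\right) \left(-7\right) = \left(- \frac{1579}{6}\right) \left(-7\right) = \frac{11053}{6}$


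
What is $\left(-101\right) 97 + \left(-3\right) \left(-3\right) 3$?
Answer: $-9770$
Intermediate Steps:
$\left(-101\right) 97 + \left(-3\right) \left(-3\right) 3 = -9797 + 9 \cdot 3 = -9797 + 27 = -9770$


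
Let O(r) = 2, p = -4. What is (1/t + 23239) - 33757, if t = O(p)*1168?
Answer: -24570047/2336 ≈ -10518.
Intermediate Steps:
t = 2336 (t = 2*1168 = 2336)
(1/t + 23239) - 33757 = (1/2336 + 23239) - 33757 = 54286305/2336 - 33757 = -24570047/2336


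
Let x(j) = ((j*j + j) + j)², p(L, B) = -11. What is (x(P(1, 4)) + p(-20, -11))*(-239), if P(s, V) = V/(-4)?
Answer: 2390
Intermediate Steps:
P(s, V) = -V/4 (P(s, V) = V*(-¼) = -V/4)
x(j) = (j² + 2*j)² (x(j) = ((j² + j) + j)² = ((j + j²) + j)² = (j² + 2*j)²)
(x(P(1, 4)) + p(-20, -11))*(-239) = ((-¼*4)²*(2 - ¼*4)² - 11)*(-239) = ((-1)²*(2 - 1)² - 11)*(-239) = (1*1² - 11)*(-239) = (1*1 - 11)*(-239) = (1 - 11)*(-239) = -10*(-239) = 2390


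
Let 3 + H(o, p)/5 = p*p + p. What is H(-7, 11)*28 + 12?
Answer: 18072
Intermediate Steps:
H(o, p) = -15 + 5*p + 5*p**2 (H(o, p) = -15 + 5*(p*p + p) = -15 + 5*(p**2 + p) = -15 + 5*(p + p**2) = -15 + (5*p + 5*p**2) = -15 + 5*p + 5*p**2)
H(-7, 11)*28 + 12 = (-15 + 5*11 + 5*11**2)*28 + 12 = (-15 + 55 + 5*121)*28 + 12 = (-15 + 55 + 605)*28 + 12 = 645*28 + 12 = 18060 + 12 = 18072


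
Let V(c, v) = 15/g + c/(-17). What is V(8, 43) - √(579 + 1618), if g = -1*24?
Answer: -149/136 - 13*√13 ≈ -47.968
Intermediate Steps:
g = -24
V(c, v) = -5/8 - c/17 (V(c, v) = 15/(-24) + c/(-17) = 15*(-1/24) + c*(-1/17) = -5/8 - c/17)
V(8, 43) - √(579 + 1618) = (-5/8 - 1/17*8) - √(579 + 1618) = (-5/8 - 8/17) - √2197 = -149/136 - 13*√13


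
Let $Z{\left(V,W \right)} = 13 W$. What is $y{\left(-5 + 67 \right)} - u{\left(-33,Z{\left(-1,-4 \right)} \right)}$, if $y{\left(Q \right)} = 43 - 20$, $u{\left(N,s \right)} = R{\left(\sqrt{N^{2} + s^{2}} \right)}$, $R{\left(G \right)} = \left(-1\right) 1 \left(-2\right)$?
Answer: $21$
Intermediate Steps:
$R{\left(G \right)} = 2$ ($R{\left(G \right)} = \left(-1\right) \left(-2\right) = 2$)
$u{\left(N,s \right)} = 2$
$y{\left(Q \right)} = 23$
$y{\left(-5 + 67 \right)} - u{\left(-33,Z{\left(-1,-4 \right)} \right)} = 23 - 2 = 21$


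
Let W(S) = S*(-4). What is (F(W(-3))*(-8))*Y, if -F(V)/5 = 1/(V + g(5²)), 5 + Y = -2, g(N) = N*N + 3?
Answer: -7/16 ≈ -0.43750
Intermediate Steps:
g(N) = 3 + N² (g(N) = N² + 3 = 3 + N²)
W(S) = -4*S
Y = -7 (Y = -5 - 2 = -7)
F(V) = -5/(628 + V) (F(V) = -5/(V + (3 + (5²)²)) = -5/(V + (3 + 25²)) = -5/(V + (3 + 625)) = -5/(V + 628) = -5/(628 + V))
(F(W(-3))*(-8))*Y = (-5/(628 - 4*(-3))*(-8))*(-7) = (-5/(628 + 12)*(-8))*(-7) = (-5/640*(-8))*(-7) = (-5*1/640*(-8))*(-7) = -1/128*(-8)*(-7) = (1/16)*(-7) = -7/16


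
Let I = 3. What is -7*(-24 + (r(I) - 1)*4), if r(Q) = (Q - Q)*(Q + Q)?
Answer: 196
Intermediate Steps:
r(Q) = 0 (r(Q) = 0*(2*Q) = 0)
-7*(-24 + (r(I) - 1)*4) = -7*(-24 + (0 - 1)*4) = -7*(-24 - 1*4) = -7*(-24 - 4) = -7*(-28) = 196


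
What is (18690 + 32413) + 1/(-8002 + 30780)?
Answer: 1164024135/22778 ≈ 51103.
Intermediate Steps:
(18690 + 32413) + 1/(-8002 + 30780) = 51103 + 1/22778 = 1164024135/22778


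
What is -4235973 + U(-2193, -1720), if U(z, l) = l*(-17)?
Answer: -4206733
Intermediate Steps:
U(z, l) = -17*l
-4235973 + U(-2193, -1720) = -4235973 - 17*(-1720) = -4235973 + 29240 = -4206733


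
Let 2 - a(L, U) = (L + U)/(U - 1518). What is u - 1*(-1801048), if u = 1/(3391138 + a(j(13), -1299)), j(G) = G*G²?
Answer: 17205127479110161/9552842278 ≈ 1.8010e+6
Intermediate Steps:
j(G) = G³
a(L, U) = 2 - (L + U)/(-1518 + U) (a(L, U) = 2 - (L + U)/(U - 1518) = 2 - (L + U)/(-1518 + U))
u = 2817/9552842278 (u = 1/(3391138 + (-3036 - 1299 - 1*13³)/(-1518 - 1299)) = 1/(3391138 + (-3036 - 1299 - 1*2197)/(-2817)) = 1/(3391138 - (-3036 - 1299 - 2197)/2817) = 1/(3391138 - 1/2817*(-6532)) = 1/(3391138 + 6532/2817) = 1/(9552842278/2817) = 2817/9552842278 ≈ 2.9489e-7)
u - 1*(-1801048) = 2817/9552842278 - 1*(-1801048) = 2817/9552842278 + 1801048 = 17205127479110161/9552842278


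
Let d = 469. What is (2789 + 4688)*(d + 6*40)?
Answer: 5301193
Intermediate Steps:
(2789 + 4688)*(d + 6*40) = (2789 + 4688)*(469 + 6*40) = 7477*(469 + 240) = 7477*709 = 5301193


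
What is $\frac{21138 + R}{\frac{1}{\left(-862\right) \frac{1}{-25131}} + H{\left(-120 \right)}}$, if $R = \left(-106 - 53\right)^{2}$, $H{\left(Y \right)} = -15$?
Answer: $\frac{13337726}{4067} \approx 3279.5$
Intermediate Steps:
$R = 25281$ ($R = \left(-159\right)^{2} = 25281$)
$\frac{21138 + R}{\frac{1}{\left(-862\right) \frac{1}{-25131}} + H{\left(-120 \right)}} = \frac{21138 + 25281}{\frac{1}{\left(-862\right) \frac{1}{-25131}} - 15} = \frac{46419}{\frac{1}{\left(-862\right) \left(- \frac{1}{25131}\right)} - 15} = \frac{46419}{\frac{1}{\frac{862}{25131}} - 15} = \frac{46419}{\frac{25131}{862} - 15} = \frac{46419}{\frac{12201}{862}} = 46419 \cdot \frac{862}{12201} = \frac{13337726}{4067}$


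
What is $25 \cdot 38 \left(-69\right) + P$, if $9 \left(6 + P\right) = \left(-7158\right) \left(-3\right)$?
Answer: $-63170$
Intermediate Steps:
$P = 2380$ ($P = -6 + \frac{\left(-7158\right) \left(-3\right)}{9} = -6 + \frac{1}{9} \cdot 21474 = -6 + 2386 = 2380$)
$25 \cdot 38 \left(-69\right) + P = 25 \cdot 38 \left(-69\right) + 2380 = 950 \left(-69\right) + 2380 = -65550 + 2380 = -63170$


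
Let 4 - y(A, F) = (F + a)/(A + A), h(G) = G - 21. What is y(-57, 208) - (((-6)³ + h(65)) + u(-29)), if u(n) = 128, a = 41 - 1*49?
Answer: 2836/57 ≈ 49.754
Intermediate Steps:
a = -8 (a = 41 - 49 = -8)
h(G) = -21 + G
y(A, F) = 4 - (-8 + F)/(2*A) (y(A, F) = 4 - (F - 8)/(A + A) = 4 - (-8 + F)/(2*A))
y(-57, 208) - (((-6)³ + h(65)) + u(-29)) = (½)*(8 - 1*208 + 8*(-57))/(-57) - (((-6)³ + (-21 + 65)) + 128) = (½)*(-1/57)*(8 - 208 - 456) - ((-216 + 44) + 128) = (½)*(-1/57)*(-656) - (-172 + 128) = 328/57 - 1*(-44) = 328/57 + 44 = 2836/57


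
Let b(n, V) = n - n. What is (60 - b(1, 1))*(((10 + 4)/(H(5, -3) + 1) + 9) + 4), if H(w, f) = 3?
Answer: 990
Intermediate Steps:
b(n, V) = 0
(60 - b(1, 1))*(((10 + 4)/(H(5, -3) + 1) + 9) + 4) = (60 - 1*0)*(((10 + 4)/(3 + 1) + 9) + 4) = (60 + 0)*((14/4 + 9) + 4) = 60*((14*(¼) + 9) + 4) = 60*((7/2 + 9) + 4) = 60*(25/2 + 4) = 60*(33/2) = 990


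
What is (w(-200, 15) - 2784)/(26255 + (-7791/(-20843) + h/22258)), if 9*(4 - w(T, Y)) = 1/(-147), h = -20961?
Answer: -1706282311598866/16114203314711775 ≈ -0.10589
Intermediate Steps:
w(T, Y) = 5293/1323 (w(T, Y) = 4 - 1/9/(-147) = 4 - 1/9*(-1/147) = 4 + 1/1323 = 5293/1323)
(w(-200, 15) - 2784)/(26255 + (-7791/(-20843) + h/22258)) = (5293/1323 - 2784)/(26255 + (-7791/(-20843) - 20961/22258)) = -3677939/(1323*(26255 + (-7791*(-1/20843) - 20961*1/22258))) = -3677939/(1323*(26255 + (7791/20843 - 20961/22258))) = -3677939/(1323*(26255 - 263478045/463923494)) = -3677939/(1323*12180047856925/463923494) = -3677939/1323*463923494/12180047856925 = -1706282311598866/16114203314711775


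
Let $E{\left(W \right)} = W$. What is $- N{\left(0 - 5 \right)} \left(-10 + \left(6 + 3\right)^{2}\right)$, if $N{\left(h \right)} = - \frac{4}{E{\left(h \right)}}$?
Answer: $- \frac{284}{5} \approx -56.8$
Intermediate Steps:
$N{\left(h \right)} = - \frac{4}{h}$
$- N{\left(0 - 5 \right)} \left(-10 + \left(6 + 3\right)^{2}\right) = - - \frac{4}{0 - 5} \left(-10 + \left(6 + 3\right)^{2}\right) = - - \frac{4}{0 - 5} \left(-10 + 9^{2}\right) = - - \frac{4}{-5} \left(-10 + 81\right) = - \left(-4\right) \left(- \frac{1}{5}\right) 71 = - \frac{4 \cdot 71}{5} = \left(-1\right) \frac{284}{5} = - \frac{284}{5}$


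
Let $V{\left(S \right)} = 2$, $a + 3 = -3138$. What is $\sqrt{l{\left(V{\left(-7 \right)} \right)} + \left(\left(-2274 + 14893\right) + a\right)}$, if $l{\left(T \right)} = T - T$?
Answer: $\sqrt{9478} \approx 97.355$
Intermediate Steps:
$a = -3141$ ($a = -3 - 3138 = -3141$)
$l{\left(T \right)} = 0$
$\sqrt{l{\left(V{\left(-7 \right)} \right)} + \left(\left(-2274 + 14893\right) + a\right)} = \sqrt{0 + \left(\left(-2274 + 14893\right) - 3141\right)} = \sqrt{0 + \left(12619 - 3141\right)} = \sqrt{0 + 9478} = \sqrt{9478}$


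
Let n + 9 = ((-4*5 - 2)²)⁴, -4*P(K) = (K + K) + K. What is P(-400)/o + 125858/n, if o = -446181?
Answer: -5468868869934/8161524042050129 ≈ -0.00067008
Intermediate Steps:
P(K) = -3*K/4 (P(K) = -((K + K) + K)/4 = -(2*K + K)/4 = -3*K/4)
n = 54875873527 (n = -9 + ((-4*5 - 2)²)⁴ = -9 + ((-20 - 2)²)⁴ = -9 + ((-22)²)⁴ = -9 + 484⁴ = -9 + 54875873536 = 54875873527)
P(-400)/o + 125858/n = -¾*(-400)/(-446181) + 125858/54875873527 = 300*(-1/446181) + 125858*(1/54875873527) = -100/148727 + 125858/54875873527 = -5468868869934/8161524042050129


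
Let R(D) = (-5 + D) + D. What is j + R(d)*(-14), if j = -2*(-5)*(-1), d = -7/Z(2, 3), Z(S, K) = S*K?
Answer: 278/3 ≈ 92.667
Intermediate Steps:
Z(S, K) = K*S
d = -7/6 (d = -7/(3*2) = -7/6 ≈ -1.1667)
j = -10 (j = 10*(-1) = -10)
R(D) = -5 + 2*D
j + R(d)*(-14) = -10 + (-5 + 2*(-7/6))*(-14) = -10 + (-5 - 7/3)*(-14) = -10 - 22/3*(-14) = -10 + 308/3 = 278/3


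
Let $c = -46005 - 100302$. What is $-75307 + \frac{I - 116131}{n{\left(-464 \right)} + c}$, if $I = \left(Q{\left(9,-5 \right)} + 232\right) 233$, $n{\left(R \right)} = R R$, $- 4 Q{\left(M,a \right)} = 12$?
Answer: $- \frac{5195417397}{68989} \approx -75308.0$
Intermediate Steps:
$Q{\left(M,a \right)} = -3$ ($Q{\left(M,a \right)} = \left(- \frac{1}{4}\right) 12 = -3$)
$n{\left(R \right)} = R^{2}$
$I = 53357$ ($I = \left(-3 + 232\right) 233 = 229 \cdot 233 = 53357$)
$c = -146307$ ($c = -46005 - 100302 = -146307$)
$-75307 + \frac{I - 116131}{n{\left(-464 \right)} + c} = -75307 + \frac{53357 - 116131}{\left(-464\right)^{2} - 146307} = -75307 - \frac{62774}{215296 - 146307} = -75307 - \frac{62774}{68989} = - \frac{5195417397}{68989}$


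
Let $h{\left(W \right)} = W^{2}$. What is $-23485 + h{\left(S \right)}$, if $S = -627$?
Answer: $369644$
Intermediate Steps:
$-23485 + h{\left(S \right)} = -23485 + \left(-627\right)^{2} = -23485 + 393129 = 369644$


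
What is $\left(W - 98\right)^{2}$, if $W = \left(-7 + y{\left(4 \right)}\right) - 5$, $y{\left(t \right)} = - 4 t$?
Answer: $15876$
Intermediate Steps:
$W = -28$ ($W = \left(-7 - 16\right) - 5 = -23 - 5 = -28$)
$\left(W - 98\right)^{2} = \left(-28 - 98\right)^{2} = \left(-126\right)^{2} = 15876$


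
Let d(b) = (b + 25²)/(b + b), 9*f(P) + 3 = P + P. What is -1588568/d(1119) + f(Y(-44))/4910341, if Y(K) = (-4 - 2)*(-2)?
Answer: -30029791654496/14731023 ≈ -2.0385e+6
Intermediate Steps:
Y(K) = 12 (Y(K) = -6*(-2) = 12)
f(P) = -⅓ + 2*P/9 (f(P) = -⅓ + (P + P)/9 = -⅓ + (2*P)/9 = -⅓ + 2*P/9)
d(b) = (625 + b)/(2*b) (d(b) = (b + 625)/((2*b)) = (625 + b)*(1/(2*b)) = (625 + b)/(2*b))
-1588568/d(1119) + f(Y(-44))/4910341 = -1588568*2238/(625 + 1119) + (-⅓ + (2/9)*12)/4910341 = -1588568/((½)*(1/1119)*1744) + (-⅓ + 8/3)*(1/4910341) = -1588568/872/1119 + (7/3)*(1/4910341) = -1588568*1119/872 + 7/14731023 = -222200949/109 + 7/14731023 = -30029791654496/14731023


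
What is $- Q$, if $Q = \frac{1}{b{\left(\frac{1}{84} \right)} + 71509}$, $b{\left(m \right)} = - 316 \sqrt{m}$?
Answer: $- \frac{1501689}{107384253737} - \frac{158 \sqrt{21}}{107384253737} \approx -1.3991 \cdot 10^{-5}$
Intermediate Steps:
$Q = \frac{1}{71509 - \frac{158 \sqrt{21}}{21}}$ ($Q = \frac{1}{- 316 \sqrt{\frac{1}{84}} + 71509} = \frac{1}{- \frac{316}{2 \sqrt{21}} + 71509} = \frac{1}{- 316 \frac{\sqrt{21}}{42} + 71509} = \frac{1}{- \frac{158 \sqrt{21}}{21} + 71509} = \frac{1}{71509 - \frac{158 \sqrt{21}}{21}} \approx 1.3991 \cdot 10^{-5}$)
$- Q = - (\frac{1501689}{107384253737} + \frac{158 \sqrt{21}}{107384253737}) = - \frac{1501689}{107384253737} - \frac{158 \sqrt{21}}{107384253737}$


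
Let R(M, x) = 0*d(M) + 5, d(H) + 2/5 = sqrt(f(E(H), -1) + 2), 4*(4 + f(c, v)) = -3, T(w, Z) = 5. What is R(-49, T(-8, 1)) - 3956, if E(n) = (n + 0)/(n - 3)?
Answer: -3951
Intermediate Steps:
E(n) = n/(-3 + n)
f(c, v) = -19/4 (f(c, v) = -4 + (1/4)*(-3) = -4 - 3/4 = -19/4)
d(H) = -2/5 + I*sqrt(11)/2 (d(H) = -2/5 + sqrt(-19/4 + 2) = -2/5 + sqrt(-11/4) = -2/5 + I*sqrt(11)/2)
R(M, x) = 5 (R(M, x) = 0*(-2/5 + I*sqrt(11)/2) + 5 = 0 + 5 = 5)
R(-49, T(-8, 1)) - 3956 = 5 - 3956 = -3951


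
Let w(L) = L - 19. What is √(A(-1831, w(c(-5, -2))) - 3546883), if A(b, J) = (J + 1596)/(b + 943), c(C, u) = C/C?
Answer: I*√19422741039/74 ≈ 1883.3*I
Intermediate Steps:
c(C, u) = 1
w(L) = -19 + L
A(b, J) = (1596 + J)/(943 + b)
√(A(-1831, w(c(-5, -2))) - 3546883) = √((1596 + (-19 + 1))/(943 - 1831) - 3546883) = √((1596 - 18)/(-888) - 3546883) = √(-1/888*1578 - 3546883) = √(-263/148 - 3546883) = √(-524938947/148) = I*√19422741039/74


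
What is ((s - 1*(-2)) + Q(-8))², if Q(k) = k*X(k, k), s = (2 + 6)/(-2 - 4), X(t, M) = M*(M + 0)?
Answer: 2353156/9 ≈ 2.6146e+5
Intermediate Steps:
X(t, M) = M² (X(t, M) = M*M = M²)
s = -4/3 (s = 8/(-6) = 8*(-⅙) = -4/3 ≈ -1.3333)
Q(k) = k³ (Q(k) = k*k² = k³)
((s - 1*(-2)) + Q(-8))² = ((-4/3 - 1*(-2)) + (-8)³)² = ((-4/3 + 2) - 512)² = (⅔ - 512)² = (-1534/3)² = 2353156/9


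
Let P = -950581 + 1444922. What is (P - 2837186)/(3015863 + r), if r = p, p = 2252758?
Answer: -2342845/5268621 ≈ -0.44468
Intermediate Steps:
r = 2252758
P = 494341
(P - 2837186)/(3015863 + r) = (494341 - 2837186)/(3015863 + 2252758) = -2342845/5268621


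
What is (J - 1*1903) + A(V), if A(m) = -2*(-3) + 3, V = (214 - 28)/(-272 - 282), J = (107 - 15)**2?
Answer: 6570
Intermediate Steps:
J = 8464 (J = 92**2 = 8464)
V = -93/277 (V = 186/(-554) = 186*(-1/554) = -93/277 ≈ -0.33574)
A(m) = 9 (A(m) = 6 + 3 = 9)
(J - 1*1903) + A(V) = (8464 - 1*1903) + 9 = (8464 - 1903) + 9 = 6561 + 9 = 6570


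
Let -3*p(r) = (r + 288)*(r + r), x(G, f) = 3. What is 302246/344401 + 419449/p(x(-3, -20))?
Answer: -144282747877/200441382 ≈ -719.83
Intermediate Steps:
p(r) = -2*r*(288 + r)/3 (p(r) = -(r + 288)*(r + r)/3 = -(288 + r)*2*r/3 = -2*r*(288 + r)/3)
302246/344401 + 419449/p(x(-3, -20)) = 302246/344401 + 419449/((-⅔*3*(288 + 3))) = 302246*(1/344401) + 419449/((-⅔*3*291)) = 302246/344401 + 419449/(-582) = 302246/344401 + 419449*(-1/582) = 302246/344401 - 419449/582 = -144282747877/200441382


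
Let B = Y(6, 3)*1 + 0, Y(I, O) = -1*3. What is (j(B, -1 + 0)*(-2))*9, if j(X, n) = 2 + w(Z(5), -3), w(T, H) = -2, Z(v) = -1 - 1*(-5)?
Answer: 0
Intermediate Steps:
Z(v) = 4 (Z(v) = -1 + 5 = 4)
Y(I, O) = -3
B = -3 (B = -3*1 + 0 = -3 + 0 = -3)
j(X, n) = 0 (j(X, n) = 2 - 2 = 0)
(j(B, -1 + 0)*(-2))*9 = (0*(-2))*9 = 0*9 = 0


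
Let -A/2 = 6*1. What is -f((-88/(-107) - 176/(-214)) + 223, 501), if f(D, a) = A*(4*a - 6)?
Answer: 23976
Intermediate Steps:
A = -12 ≈ -12.000
f(D, a) = 72 - 48*a (f(D, a) = -12*(4*a - 6) = -12*(-6 + 4*a) = 72 - 48*a)
-f((-88/(-107) - 176/(-214)) + 223, 501) = -(72 - 48*501) = -(72 - 24048) = -1*(-23976) = 23976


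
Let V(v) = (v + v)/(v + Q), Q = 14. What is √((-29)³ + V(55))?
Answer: I*√116108439/69 ≈ 156.16*I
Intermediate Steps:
V(v) = 2*v/(14 + v) (V(v) = (v + v)/(v + 14) = (2*v)/(14 + v) = 2*v/(14 + v))
√((-29)³ + V(55)) = √((-29)³ + 2*55/(14 + 55)) = √(-24389 + 2*55/69) = √(-24389 + 2*55*(1/69)) = √(-24389 + 110/69) = √(-1682731/69) = I*√116108439/69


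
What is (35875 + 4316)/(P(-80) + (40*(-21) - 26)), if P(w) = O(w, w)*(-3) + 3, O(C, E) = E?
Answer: -40191/623 ≈ -64.512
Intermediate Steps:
P(w) = 3 - 3*w (P(w) = w*(-3) + 3 = -3*w + 3 = 3 - 3*w)
(35875 + 4316)/(P(-80) + (40*(-21) - 26)) = (35875 + 4316)/((3 - 3*(-80)) + (40*(-21) - 26)) = 40191/((3 + 240) + (-840 - 26)) = 40191/(243 - 866) = 40191/(-623) = 40191*(-1/623) = -40191/623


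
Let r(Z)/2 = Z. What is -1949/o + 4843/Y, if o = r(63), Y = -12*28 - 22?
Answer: -326990/11277 ≈ -28.996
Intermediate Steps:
r(Z) = 2*Z
Y = -358 (Y = -336 - 22 = -358)
o = 126 (o = 2*63 = 126)
-1949/o + 4843/Y = -1949/126 + 4843/(-358) = -1949*1/126 + 4843*(-1/358) = -1949/126 - 4843/358 = -326990/11277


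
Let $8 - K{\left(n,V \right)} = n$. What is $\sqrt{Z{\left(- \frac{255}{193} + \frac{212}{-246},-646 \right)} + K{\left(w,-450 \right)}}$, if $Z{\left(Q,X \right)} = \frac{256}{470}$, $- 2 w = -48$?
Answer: $\frac{4 i \sqrt{53345}}{235} \approx 3.9313 i$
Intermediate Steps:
$w = 24$ ($w = \left(- \frac{1}{2}\right) \left(-48\right) = 24$)
$Z{\left(Q,X \right)} = \frac{128}{235}$ ($Z{\left(Q,X \right)} = 256 \cdot \frac{1}{470} = \frac{128}{235}$)
$K{\left(n,V \right)} = 8 - n$
$\sqrt{Z{\left(- \frac{255}{193} + \frac{212}{-246},-646 \right)} + K{\left(w,-450 \right)}} = \sqrt{\frac{128}{235} + \left(8 - 24\right)} = \sqrt{\frac{128}{235} - 16} = \sqrt{- \frac{3632}{235}} = \frac{4 i \sqrt{53345}}{235}$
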